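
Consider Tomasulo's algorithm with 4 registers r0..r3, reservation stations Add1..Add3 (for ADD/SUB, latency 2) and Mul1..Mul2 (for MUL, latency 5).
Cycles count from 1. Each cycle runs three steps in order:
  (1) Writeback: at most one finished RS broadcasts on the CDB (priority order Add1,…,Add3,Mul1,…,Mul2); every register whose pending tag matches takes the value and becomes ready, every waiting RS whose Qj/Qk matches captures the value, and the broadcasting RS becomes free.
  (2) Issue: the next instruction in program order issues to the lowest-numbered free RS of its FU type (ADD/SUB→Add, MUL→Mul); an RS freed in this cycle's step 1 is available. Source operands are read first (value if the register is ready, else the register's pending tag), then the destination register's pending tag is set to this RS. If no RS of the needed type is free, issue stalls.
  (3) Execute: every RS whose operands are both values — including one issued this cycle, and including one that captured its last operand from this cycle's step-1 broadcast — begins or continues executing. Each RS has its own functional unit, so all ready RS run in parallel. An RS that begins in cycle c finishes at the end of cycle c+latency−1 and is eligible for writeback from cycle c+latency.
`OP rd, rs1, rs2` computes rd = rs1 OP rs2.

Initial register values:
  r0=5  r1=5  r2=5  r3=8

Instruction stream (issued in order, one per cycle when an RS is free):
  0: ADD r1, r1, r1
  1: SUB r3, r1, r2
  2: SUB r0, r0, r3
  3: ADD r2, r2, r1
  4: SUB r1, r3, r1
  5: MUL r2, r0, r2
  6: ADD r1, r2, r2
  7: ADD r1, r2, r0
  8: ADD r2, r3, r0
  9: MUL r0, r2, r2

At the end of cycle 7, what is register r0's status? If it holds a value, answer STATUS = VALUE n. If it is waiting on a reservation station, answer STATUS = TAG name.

STATUS = VALUE 0

c1: issue ADD r1<-Add1 | r0:5,r1:Add1,r2:5,r3:8
c2: issue SUB r3<-Add2 | r0:5,r1:Add1,r2:5,r3:Add2
c3: CDB Add1=10; issue SUB r0<-Add1 | r0:Add1,r1:10,r2:5,r3:Add2
c4: issue ADD r2<-Add3 | r0:Add1,r1:10,r2:Add3,r3:Add2
c5: CDB Add2=5; issue SUB r1<-Add2 | r0:Add1,r1:Add2,r2:Add3,r3:5
c6: CDB Add3=15; issue MUL r2<-Mul1 | r0:Add1,r1:Add2,r2:Mul1,r3:5
c7: CDB Add1=0; issue ADD r1<-Add1 | r0:0,r1:Add1,r2:Mul1,r3:5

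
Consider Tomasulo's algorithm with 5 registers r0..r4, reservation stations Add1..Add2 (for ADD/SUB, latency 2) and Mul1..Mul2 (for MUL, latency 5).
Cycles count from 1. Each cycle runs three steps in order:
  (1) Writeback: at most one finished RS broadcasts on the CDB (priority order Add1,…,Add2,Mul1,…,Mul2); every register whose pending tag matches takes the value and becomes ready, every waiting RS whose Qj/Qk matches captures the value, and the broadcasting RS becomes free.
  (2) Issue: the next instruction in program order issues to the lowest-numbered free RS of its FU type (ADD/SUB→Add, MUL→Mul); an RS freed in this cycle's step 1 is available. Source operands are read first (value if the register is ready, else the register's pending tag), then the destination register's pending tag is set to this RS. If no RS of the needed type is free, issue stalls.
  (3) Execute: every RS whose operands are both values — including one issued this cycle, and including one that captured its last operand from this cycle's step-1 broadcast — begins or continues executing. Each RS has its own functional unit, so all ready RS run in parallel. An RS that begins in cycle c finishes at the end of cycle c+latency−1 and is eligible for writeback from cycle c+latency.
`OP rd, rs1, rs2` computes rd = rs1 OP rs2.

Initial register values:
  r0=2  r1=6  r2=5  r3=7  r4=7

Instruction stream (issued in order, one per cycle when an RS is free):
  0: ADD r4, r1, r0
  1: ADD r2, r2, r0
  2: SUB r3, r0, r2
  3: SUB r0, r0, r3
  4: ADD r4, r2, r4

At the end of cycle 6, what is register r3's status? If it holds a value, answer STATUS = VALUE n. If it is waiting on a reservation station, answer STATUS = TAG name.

STATUS = VALUE -5

cycle 1: issue ADD r4<-Add1 // r0:2,r1:6,r2:5,r3:7,r4:Add1
cycle 2: issue ADD r2<-Add2 // r0:2,r1:6,r2:Add2,r3:7,r4:Add1
cycle 3: CDB Add1=8; issue SUB r3<-Add1 // r0:2,r1:6,r2:Add2,r3:Add1,r4:8
cycle 4: CDB Add2=7; issue SUB r0<-Add2 // r0:Add2,r1:6,r2:7,r3:Add1,r4:8
cycle 5: stall // r0:Add2,r1:6,r2:7,r3:Add1,r4:8
cycle 6: CDB Add1=-5; issue ADD r4<-Add1 // r0:Add2,r1:6,r2:7,r3:-5,r4:Add1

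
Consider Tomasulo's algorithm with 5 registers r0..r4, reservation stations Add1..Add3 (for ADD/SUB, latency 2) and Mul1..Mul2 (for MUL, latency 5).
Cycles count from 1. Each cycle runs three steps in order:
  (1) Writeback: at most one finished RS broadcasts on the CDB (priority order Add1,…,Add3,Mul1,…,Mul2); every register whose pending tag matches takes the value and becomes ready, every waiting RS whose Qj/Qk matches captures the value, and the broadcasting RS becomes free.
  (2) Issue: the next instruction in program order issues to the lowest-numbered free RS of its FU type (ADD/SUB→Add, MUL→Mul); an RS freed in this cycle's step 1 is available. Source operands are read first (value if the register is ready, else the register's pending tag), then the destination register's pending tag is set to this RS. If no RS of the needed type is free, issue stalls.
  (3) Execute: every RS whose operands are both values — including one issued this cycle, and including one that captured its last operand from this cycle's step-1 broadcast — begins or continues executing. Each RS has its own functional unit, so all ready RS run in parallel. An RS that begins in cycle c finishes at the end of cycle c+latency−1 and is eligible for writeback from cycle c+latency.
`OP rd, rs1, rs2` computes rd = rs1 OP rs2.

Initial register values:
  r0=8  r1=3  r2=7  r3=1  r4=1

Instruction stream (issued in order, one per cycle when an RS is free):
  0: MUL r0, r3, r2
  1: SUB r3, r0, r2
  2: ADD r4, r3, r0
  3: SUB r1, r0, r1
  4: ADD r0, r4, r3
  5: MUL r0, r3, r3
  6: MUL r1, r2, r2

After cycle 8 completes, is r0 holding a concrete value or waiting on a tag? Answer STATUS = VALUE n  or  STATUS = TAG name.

STATUS = TAG Add1

  c1: issue MUL r0<-Mul1  regs: r0:Mul1,r1:3,r2:7,r3:1,r4:1
  c2: issue SUB r3<-Add1  regs: r0:Mul1,r1:3,r2:7,r3:Add1,r4:1
  c3: issue ADD r4<-Add2  regs: r0:Mul1,r1:3,r2:7,r3:Add1,r4:Add2
  c4: issue SUB r1<-Add3  regs: r0:Mul1,r1:Add3,r2:7,r3:Add1,r4:Add2
  c5: stall  regs: r0:Mul1,r1:Add3,r2:7,r3:Add1,r4:Add2
  c6: CDB Mul1=7; stall  regs: r0:7,r1:Add3,r2:7,r3:Add1,r4:Add2
  c7: stall  regs: r0:7,r1:Add3,r2:7,r3:Add1,r4:Add2
  c8: CDB Add1=0; issue ADD r0<-Add1  regs: r0:Add1,r1:Add3,r2:7,r3:0,r4:Add2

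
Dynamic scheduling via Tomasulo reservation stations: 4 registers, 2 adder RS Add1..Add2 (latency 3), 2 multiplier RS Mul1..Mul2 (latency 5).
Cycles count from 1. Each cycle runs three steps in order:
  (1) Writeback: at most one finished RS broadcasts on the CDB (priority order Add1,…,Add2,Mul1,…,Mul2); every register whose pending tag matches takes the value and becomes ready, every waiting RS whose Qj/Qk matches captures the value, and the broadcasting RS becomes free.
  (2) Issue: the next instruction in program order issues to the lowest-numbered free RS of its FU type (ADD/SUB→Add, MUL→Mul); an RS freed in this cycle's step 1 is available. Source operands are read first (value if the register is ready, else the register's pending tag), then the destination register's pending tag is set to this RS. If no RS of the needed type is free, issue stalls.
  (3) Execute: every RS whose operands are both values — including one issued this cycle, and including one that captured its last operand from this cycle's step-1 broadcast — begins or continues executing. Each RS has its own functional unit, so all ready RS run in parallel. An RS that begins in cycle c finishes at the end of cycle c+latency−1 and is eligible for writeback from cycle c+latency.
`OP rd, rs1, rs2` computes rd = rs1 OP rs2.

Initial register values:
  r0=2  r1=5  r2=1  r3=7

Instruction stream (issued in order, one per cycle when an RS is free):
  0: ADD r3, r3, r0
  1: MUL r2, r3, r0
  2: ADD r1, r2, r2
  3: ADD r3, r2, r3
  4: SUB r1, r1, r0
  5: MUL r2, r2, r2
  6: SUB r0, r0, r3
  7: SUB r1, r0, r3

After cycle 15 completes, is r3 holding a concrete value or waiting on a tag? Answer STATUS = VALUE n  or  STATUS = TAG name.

c1: issue ADD r3<-Add1 | r0:2,r1:5,r2:1,r3:Add1
c2: issue MUL r2<-Mul1 | r0:2,r1:5,r2:Mul1,r3:Add1
c3: issue ADD r1<-Add2 | r0:2,r1:Add2,r2:Mul1,r3:Add1
c4: CDB Add1=9; issue ADD r3<-Add1 | r0:2,r1:Add2,r2:Mul1,r3:Add1
c5: stall | r0:2,r1:Add2,r2:Mul1,r3:Add1
c6: stall | r0:2,r1:Add2,r2:Mul1,r3:Add1
c7: stall | r0:2,r1:Add2,r2:Mul1,r3:Add1
c8: stall | r0:2,r1:Add2,r2:Mul1,r3:Add1
c9: CDB Mul1=18; stall | r0:2,r1:Add2,r2:18,r3:Add1
c10: stall | r0:2,r1:Add2,r2:18,r3:Add1
c11: stall | r0:2,r1:Add2,r2:18,r3:Add1
c12: CDB Add1=27; issue SUB r1<-Add1 | r0:2,r1:Add1,r2:18,r3:27
c13: CDB Add2=36; issue MUL r2<-Mul1 | r0:2,r1:Add1,r2:Mul1,r3:27
c14: issue SUB r0<-Add2 | r0:Add2,r1:Add1,r2:Mul1,r3:27
c15: stall | r0:Add2,r1:Add1,r2:Mul1,r3:27

STATUS = VALUE 27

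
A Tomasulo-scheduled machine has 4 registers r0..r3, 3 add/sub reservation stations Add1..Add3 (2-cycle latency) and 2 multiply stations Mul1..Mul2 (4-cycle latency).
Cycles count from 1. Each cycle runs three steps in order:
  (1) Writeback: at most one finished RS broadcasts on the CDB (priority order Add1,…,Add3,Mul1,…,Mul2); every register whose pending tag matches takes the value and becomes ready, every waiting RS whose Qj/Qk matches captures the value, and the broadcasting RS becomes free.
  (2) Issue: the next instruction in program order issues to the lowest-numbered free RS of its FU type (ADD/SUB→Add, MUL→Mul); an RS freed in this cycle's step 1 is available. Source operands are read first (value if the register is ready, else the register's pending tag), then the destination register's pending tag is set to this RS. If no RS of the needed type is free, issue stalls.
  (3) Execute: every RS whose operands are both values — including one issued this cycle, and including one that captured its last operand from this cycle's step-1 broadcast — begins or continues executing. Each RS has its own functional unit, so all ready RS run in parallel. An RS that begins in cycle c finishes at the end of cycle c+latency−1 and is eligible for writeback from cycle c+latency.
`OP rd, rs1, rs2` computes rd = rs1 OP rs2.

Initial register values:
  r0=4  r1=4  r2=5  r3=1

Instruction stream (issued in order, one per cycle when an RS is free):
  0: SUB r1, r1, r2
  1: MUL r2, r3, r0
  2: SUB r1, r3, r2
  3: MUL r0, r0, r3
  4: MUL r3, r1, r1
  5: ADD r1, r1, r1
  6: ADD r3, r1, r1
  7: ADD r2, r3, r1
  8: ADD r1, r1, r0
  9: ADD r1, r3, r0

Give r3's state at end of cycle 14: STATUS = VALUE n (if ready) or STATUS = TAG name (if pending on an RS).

STATUS = VALUE -12

cycle 1: issue SUB r1<-Add1 // r0:4,r1:Add1,r2:5,r3:1
cycle 2: issue MUL r2<-Mul1 // r0:4,r1:Add1,r2:Mul1,r3:1
cycle 3: CDB Add1=-1; issue SUB r1<-Add1 // r0:4,r1:Add1,r2:Mul1,r3:1
cycle 4: issue MUL r0<-Mul2 // r0:Mul2,r1:Add1,r2:Mul1,r3:1
cycle 5: stall // r0:Mul2,r1:Add1,r2:Mul1,r3:1
cycle 6: CDB Mul1=4; issue MUL r3<-Mul1 // r0:Mul2,r1:Add1,r2:4,r3:Mul1
cycle 7: issue ADD r1<-Add2 // r0:Mul2,r1:Add2,r2:4,r3:Mul1
cycle 8: CDB Add1=-3; issue ADD r3<-Add1 // r0:Mul2,r1:Add2,r2:4,r3:Add1
cycle 9: CDB Mul2=4; issue ADD r2<-Add3 // r0:4,r1:Add2,r2:Add3,r3:Add1
cycle 10: CDB Add2=-6; issue ADD r1<-Add2 // r0:4,r1:Add2,r2:Add3,r3:Add1
cycle 11: stall // r0:4,r1:Add2,r2:Add3,r3:Add1
cycle 12: CDB Add1=-12; issue ADD r1<-Add1 // r0:4,r1:Add1,r2:Add3,r3:-12
cycle 13: CDB Add2=-2 // r0:4,r1:Add1,r2:Add3,r3:-12
cycle 14: CDB Add1=-8 // r0:4,r1:-8,r2:Add3,r3:-12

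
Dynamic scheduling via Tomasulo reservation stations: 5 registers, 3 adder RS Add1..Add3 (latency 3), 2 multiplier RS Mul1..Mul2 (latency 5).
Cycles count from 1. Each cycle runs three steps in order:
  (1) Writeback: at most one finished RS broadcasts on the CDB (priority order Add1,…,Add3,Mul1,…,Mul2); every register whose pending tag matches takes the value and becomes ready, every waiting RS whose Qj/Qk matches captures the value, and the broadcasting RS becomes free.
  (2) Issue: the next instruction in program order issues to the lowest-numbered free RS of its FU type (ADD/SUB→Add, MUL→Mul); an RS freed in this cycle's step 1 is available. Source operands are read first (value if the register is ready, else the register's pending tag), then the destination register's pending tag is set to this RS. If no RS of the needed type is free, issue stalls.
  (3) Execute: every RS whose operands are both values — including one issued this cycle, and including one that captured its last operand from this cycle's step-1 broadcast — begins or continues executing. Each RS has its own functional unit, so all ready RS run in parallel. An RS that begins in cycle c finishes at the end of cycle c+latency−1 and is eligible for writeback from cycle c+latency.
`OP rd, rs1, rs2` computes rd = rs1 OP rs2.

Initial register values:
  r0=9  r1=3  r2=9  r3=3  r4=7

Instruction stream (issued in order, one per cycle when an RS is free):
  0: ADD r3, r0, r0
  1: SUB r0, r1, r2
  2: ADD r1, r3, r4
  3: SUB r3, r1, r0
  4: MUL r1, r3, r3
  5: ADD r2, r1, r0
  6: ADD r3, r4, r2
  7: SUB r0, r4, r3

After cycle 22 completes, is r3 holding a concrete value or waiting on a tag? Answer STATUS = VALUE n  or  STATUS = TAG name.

c1: issue ADD r3<-Add1 | r0:9,r1:3,r2:9,r3:Add1,r4:7
c2: issue SUB r0<-Add2 | r0:Add2,r1:3,r2:9,r3:Add1,r4:7
c3: issue ADD r1<-Add3 | r0:Add2,r1:Add3,r2:9,r3:Add1,r4:7
c4: CDB Add1=18; issue SUB r3<-Add1 | r0:Add2,r1:Add3,r2:9,r3:Add1,r4:7
c5: CDB Add2=-6; issue MUL r1<-Mul1 | r0:-6,r1:Mul1,r2:9,r3:Add1,r4:7
c6: issue ADD r2<-Add2 | r0:-6,r1:Mul1,r2:Add2,r3:Add1,r4:7
c7: CDB Add3=25; issue ADD r3<-Add3 | r0:-6,r1:Mul1,r2:Add2,r3:Add3,r4:7
c8: stall | r0:-6,r1:Mul1,r2:Add2,r3:Add3,r4:7
c9: stall | r0:-6,r1:Mul1,r2:Add2,r3:Add3,r4:7
c10: CDB Add1=31; issue SUB r0<-Add1 | r0:Add1,r1:Mul1,r2:Add2,r3:Add3,r4:7
c11: - | r0:Add1,r1:Mul1,r2:Add2,r3:Add3,r4:7
c12: - | r0:Add1,r1:Mul1,r2:Add2,r3:Add3,r4:7
c13: - | r0:Add1,r1:Mul1,r2:Add2,r3:Add3,r4:7
c14: - | r0:Add1,r1:Mul1,r2:Add2,r3:Add3,r4:7
c15: CDB Mul1=961 | r0:Add1,r1:961,r2:Add2,r3:Add3,r4:7
c16: - | r0:Add1,r1:961,r2:Add2,r3:Add3,r4:7
c17: - | r0:Add1,r1:961,r2:Add2,r3:Add3,r4:7
c18: CDB Add2=955 | r0:Add1,r1:961,r2:955,r3:Add3,r4:7
c19: - | r0:Add1,r1:961,r2:955,r3:Add3,r4:7
c20: - | r0:Add1,r1:961,r2:955,r3:Add3,r4:7
c21: CDB Add3=962 | r0:Add1,r1:961,r2:955,r3:962,r4:7
c22: - | r0:Add1,r1:961,r2:955,r3:962,r4:7

STATUS = VALUE 962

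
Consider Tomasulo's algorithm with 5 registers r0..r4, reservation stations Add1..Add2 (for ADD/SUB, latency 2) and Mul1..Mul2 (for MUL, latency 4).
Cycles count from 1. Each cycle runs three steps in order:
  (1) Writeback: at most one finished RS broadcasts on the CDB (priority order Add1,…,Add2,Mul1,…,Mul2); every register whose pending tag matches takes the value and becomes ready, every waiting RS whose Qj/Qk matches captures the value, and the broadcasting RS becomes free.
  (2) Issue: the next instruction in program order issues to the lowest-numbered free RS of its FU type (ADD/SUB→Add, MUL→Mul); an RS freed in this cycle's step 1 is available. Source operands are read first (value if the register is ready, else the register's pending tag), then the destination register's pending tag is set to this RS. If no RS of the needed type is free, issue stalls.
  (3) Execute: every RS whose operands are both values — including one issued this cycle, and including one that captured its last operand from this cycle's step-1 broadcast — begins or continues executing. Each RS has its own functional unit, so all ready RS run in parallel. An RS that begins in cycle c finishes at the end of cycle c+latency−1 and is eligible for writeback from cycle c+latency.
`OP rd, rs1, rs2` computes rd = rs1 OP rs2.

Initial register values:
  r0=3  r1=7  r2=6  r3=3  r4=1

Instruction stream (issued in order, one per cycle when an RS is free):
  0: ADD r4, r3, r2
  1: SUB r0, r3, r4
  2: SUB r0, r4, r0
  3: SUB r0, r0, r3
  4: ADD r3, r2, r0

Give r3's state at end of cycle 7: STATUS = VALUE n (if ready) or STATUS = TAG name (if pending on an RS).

STATUS = TAG Add1

cycle 1: issue ADD r4<-Add1 // r0:3,r1:7,r2:6,r3:3,r4:Add1
cycle 2: issue SUB r0<-Add2 // r0:Add2,r1:7,r2:6,r3:3,r4:Add1
cycle 3: CDB Add1=9; issue SUB r0<-Add1 // r0:Add1,r1:7,r2:6,r3:3,r4:9
cycle 4: stall // r0:Add1,r1:7,r2:6,r3:3,r4:9
cycle 5: CDB Add2=-6; issue SUB r0<-Add2 // r0:Add2,r1:7,r2:6,r3:3,r4:9
cycle 6: stall // r0:Add2,r1:7,r2:6,r3:3,r4:9
cycle 7: CDB Add1=15; issue ADD r3<-Add1 // r0:Add2,r1:7,r2:6,r3:Add1,r4:9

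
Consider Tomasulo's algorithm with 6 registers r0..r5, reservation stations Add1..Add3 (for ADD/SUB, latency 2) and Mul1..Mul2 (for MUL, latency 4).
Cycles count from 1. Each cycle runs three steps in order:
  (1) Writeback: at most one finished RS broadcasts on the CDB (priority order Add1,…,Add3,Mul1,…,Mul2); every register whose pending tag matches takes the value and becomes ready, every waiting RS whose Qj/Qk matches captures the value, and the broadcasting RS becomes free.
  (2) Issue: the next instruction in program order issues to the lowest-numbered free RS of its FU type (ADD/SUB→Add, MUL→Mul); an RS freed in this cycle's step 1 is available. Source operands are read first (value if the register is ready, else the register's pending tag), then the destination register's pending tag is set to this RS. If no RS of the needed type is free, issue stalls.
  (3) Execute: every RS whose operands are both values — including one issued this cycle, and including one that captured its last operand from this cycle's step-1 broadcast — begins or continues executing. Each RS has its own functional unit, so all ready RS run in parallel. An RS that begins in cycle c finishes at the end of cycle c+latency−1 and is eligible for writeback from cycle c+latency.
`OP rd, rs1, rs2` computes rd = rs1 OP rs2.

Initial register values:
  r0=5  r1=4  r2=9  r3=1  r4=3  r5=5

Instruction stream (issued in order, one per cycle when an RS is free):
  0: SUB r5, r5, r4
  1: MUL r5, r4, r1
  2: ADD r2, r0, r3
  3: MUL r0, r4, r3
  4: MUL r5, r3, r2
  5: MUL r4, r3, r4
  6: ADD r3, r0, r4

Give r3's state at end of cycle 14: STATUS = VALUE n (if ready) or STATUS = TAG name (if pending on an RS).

  c1: issue SUB r5<-Add1  regs: r0:5,r1:4,r2:9,r3:1,r4:3,r5:Add1
  c2: issue MUL r5<-Mul1  regs: r0:5,r1:4,r2:9,r3:1,r4:3,r5:Mul1
  c3: CDB Add1=2; issue ADD r2<-Add1  regs: r0:5,r1:4,r2:Add1,r3:1,r4:3,r5:Mul1
  c4: issue MUL r0<-Mul2  regs: r0:Mul2,r1:4,r2:Add1,r3:1,r4:3,r5:Mul1
  c5: CDB Add1=6; stall  regs: r0:Mul2,r1:4,r2:6,r3:1,r4:3,r5:Mul1
  c6: CDB Mul1=12; issue MUL r5<-Mul1  regs: r0:Mul2,r1:4,r2:6,r3:1,r4:3,r5:Mul1
  c7: stall  regs: r0:Mul2,r1:4,r2:6,r3:1,r4:3,r5:Mul1
  c8: CDB Mul2=3; issue MUL r4<-Mul2  regs: r0:3,r1:4,r2:6,r3:1,r4:Mul2,r5:Mul1
  c9: issue ADD r3<-Add1  regs: r0:3,r1:4,r2:6,r3:Add1,r4:Mul2,r5:Mul1
  c10: CDB Mul1=6  regs: r0:3,r1:4,r2:6,r3:Add1,r4:Mul2,r5:6
  c11: -  regs: r0:3,r1:4,r2:6,r3:Add1,r4:Mul2,r5:6
  c12: CDB Mul2=3  regs: r0:3,r1:4,r2:6,r3:Add1,r4:3,r5:6
  c13: -  regs: r0:3,r1:4,r2:6,r3:Add1,r4:3,r5:6
  c14: CDB Add1=6  regs: r0:3,r1:4,r2:6,r3:6,r4:3,r5:6

STATUS = VALUE 6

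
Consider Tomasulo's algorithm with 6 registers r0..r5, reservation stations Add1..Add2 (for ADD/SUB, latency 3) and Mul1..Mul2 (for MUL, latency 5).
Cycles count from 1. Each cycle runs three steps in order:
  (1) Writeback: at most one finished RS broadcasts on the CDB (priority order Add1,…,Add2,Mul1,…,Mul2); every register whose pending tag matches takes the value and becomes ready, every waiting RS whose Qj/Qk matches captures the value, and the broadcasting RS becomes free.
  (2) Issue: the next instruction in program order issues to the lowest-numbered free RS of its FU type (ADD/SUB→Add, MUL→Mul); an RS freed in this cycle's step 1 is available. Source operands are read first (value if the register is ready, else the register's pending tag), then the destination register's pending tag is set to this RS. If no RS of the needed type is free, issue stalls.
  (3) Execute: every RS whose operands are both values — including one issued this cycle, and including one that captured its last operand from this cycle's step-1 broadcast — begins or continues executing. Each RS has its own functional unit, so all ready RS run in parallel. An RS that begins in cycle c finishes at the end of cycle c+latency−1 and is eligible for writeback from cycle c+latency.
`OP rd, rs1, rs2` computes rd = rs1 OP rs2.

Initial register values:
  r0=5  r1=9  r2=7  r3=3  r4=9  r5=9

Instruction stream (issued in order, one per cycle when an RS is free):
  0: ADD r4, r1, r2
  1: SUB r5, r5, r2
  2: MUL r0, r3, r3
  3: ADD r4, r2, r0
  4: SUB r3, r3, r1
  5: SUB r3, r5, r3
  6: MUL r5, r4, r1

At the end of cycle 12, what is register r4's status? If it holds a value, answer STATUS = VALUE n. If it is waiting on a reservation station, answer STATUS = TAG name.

cycle 1: issue ADD r4<-Add1 // r0:5,r1:9,r2:7,r3:3,r4:Add1,r5:9
cycle 2: issue SUB r5<-Add2 // r0:5,r1:9,r2:7,r3:3,r4:Add1,r5:Add2
cycle 3: issue MUL r0<-Mul1 // r0:Mul1,r1:9,r2:7,r3:3,r4:Add1,r5:Add2
cycle 4: CDB Add1=16; issue ADD r4<-Add1 // r0:Mul1,r1:9,r2:7,r3:3,r4:Add1,r5:Add2
cycle 5: CDB Add2=2; issue SUB r3<-Add2 // r0:Mul1,r1:9,r2:7,r3:Add2,r4:Add1,r5:2
cycle 6: stall // r0:Mul1,r1:9,r2:7,r3:Add2,r4:Add1,r5:2
cycle 7: stall // r0:Mul1,r1:9,r2:7,r3:Add2,r4:Add1,r5:2
cycle 8: CDB Add2=-6; issue SUB r3<-Add2 // r0:Mul1,r1:9,r2:7,r3:Add2,r4:Add1,r5:2
cycle 9: CDB Mul1=9; issue MUL r5<-Mul1 // r0:9,r1:9,r2:7,r3:Add2,r4:Add1,r5:Mul1
cycle 10: - // r0:9,r1:9,r2:7,r3:Add2,r4:Add1,r5:Mul1
cycle 11: CDB Add2=8 // r0:9,r1:9,r2:7,r3:8,r4:Add1,r5:Mul1
cycle 12: CDB Add1=16 // r0:9,r1:9,r2:7,r3:8,r4:16,r5:Mul1

STATUS = VALUE 16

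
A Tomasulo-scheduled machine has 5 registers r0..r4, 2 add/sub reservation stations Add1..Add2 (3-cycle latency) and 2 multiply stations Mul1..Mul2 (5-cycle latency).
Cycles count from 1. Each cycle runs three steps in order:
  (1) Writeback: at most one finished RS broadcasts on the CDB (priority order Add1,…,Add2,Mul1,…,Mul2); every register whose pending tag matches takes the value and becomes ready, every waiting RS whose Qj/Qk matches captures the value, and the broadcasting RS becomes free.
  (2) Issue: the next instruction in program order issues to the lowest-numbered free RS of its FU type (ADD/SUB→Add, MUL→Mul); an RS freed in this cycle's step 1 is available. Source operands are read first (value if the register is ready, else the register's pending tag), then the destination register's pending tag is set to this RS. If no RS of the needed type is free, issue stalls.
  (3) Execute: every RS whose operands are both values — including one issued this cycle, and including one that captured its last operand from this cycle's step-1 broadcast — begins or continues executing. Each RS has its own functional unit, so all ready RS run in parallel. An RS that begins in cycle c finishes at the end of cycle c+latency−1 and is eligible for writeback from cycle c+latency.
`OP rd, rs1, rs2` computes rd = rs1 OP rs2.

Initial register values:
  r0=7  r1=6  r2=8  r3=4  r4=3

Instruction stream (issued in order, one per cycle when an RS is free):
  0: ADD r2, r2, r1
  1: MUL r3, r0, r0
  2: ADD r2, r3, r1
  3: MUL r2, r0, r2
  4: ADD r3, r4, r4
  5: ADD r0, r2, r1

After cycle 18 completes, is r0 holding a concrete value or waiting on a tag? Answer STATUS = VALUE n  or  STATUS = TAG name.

STATUS = VALUE 391

  c1: issue ADD r2<-Add1  regs: r0:7,r1:6,r2:Add1,r3:4,r4:3
  c2: issue MUL r3<-Mul1  regs: r0:7,r1:6,r2:Add1,r3:Mul1,r4:3
  c3: issue ADD r2<-Add2  regs: r0:7,r1:6,r2:Add2,r3:Mul1,r4:3
  c4: CDB Add1=14; issue MUL r2<-Mul2  regs: r0:7,r1:6,r2:Mul2,r3:Mul1,r4:3
  c5: issue ADD r3<-Add1  regs: r0:7,r1:6,r2:Mul2,r3:Add1,r4:3
  c6: stall  regs: r0:7,r1:6,r2:Mul2,r3:Add1,r4:3
  c7: CDB Mul1=49; stall  regs: r0:7,r1:6,r2:Mul2,r3:Add1,r4:3
  c8: CDB Add1=6; issue ADD r0<-Add1  regs: r0:Add1,r1:6,r2:Mul2,r3:6,r4:3
  c9: -  regs: r0:Add1,r1:6,r2:Mul2,r3:6,r4:3
  c10: CDB Add2=55  regs: r0:Add1,r1:6,r2:Mul2,r3:6,r4:3
  c11: -  regs: r0:Add1,r1:6,r2:Mul2,r3:6,r4:3
  c12: -  regs: r0:Add1,r1:6,r2:Mul2,r3:6,r4:3
  c13: -  regs: r0:Add1,r1:6,r2:Mul2,r3:6,r4:3
  c14: -  regs: r0:Add1,r1:6,r2:Mul2,r3:6,r4:3
  c15: CDB Mul2=385  regs: r0:Add1,r1:6,r2:385,r3:6,r4:3
  c16: -  regs: r0:Add1,r1:6,r2:385,r3:6,r4:3
  c17: -  regs: r0:Add1,r1:6,r2:385,r3:6,r4:3
  c18: CDB Add1=391  regs: r0:391,r1:6,r2:385,r3:6,r4:3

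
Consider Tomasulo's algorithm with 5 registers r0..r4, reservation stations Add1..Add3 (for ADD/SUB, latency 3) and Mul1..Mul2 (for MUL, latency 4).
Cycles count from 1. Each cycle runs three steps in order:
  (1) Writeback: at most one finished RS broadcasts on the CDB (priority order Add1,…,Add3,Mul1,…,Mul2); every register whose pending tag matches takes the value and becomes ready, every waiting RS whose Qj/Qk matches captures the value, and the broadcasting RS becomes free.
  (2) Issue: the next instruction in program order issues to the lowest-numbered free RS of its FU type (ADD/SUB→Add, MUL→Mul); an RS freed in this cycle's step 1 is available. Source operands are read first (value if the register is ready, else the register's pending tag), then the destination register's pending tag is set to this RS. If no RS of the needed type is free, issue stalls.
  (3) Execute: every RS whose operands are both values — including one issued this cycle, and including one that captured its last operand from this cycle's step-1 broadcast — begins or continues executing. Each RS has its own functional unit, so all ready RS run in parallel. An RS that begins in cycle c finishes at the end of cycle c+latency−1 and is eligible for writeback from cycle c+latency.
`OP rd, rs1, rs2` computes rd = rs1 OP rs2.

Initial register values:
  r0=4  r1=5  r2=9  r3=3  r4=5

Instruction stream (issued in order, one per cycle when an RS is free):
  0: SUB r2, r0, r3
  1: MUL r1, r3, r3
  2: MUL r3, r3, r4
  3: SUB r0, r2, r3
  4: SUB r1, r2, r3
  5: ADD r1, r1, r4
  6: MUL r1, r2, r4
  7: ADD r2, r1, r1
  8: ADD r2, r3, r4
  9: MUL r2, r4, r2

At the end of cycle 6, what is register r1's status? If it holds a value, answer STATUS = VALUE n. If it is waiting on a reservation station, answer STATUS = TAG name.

cycle 1: issue SUB r2<-Add1 // r0:4,r1:5,r2:Add1,r3:3,r4:5
cycle 2: issue MUL r1<-Mul1 // r0:4,r1:Mul1,r2:Add1,r3:3,r4:5
cycle 3: issue MUL r3<-Mul2 // r0:4,r1:Mul1,r2:Add1,r3:Mul2,r4:5
cycle 4: CDB Add1=1; issue SUB r0<-Add1 // r0:Add1,r1:Mul1,r2:1,r3:Mul2,r4:5
cycle 5: issue SUB r1<-Add2 // r0:Add1,r1:Add2,r2:1,r3:Mul2,r4:5
cycle 6: CDB Mul1=9; issue ADD r1<-Add3 // r0:Add1,r1:Add3,r2:1,r3:Mul2,r4:5

STATUS = TAG Add3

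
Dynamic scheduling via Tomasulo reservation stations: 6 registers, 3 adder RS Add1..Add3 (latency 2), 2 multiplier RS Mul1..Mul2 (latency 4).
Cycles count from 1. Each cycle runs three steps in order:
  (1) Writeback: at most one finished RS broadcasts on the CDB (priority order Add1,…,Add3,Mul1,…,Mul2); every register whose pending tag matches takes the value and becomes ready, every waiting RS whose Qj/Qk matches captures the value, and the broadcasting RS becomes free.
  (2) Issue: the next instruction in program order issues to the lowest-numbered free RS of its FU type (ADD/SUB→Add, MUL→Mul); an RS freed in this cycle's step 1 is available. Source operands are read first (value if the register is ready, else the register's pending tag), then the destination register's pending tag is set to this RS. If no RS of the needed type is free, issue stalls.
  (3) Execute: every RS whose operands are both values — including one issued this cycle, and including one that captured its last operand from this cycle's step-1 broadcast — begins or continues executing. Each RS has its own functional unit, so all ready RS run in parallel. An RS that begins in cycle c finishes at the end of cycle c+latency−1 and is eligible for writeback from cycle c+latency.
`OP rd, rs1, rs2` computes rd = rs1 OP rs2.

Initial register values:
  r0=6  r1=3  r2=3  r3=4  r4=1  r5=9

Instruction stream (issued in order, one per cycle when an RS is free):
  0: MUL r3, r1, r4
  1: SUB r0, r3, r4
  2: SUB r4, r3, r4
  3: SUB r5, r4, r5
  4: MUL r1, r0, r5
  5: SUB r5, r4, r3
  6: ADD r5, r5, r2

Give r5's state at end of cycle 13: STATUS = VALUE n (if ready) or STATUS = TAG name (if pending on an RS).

STATUS = VALUE 2

c1: issue MUL r3<-Mul1 | r0:6,r1:3,r2:3,r3:Mul1,r4:1,r5:9
c2: issue SUB r0<-Add1 | r0:Add1,r1:3,r2:3,r3:Mul1,r4:1,r5:9
c3: issue SUB r4<-Add2 | r0:Add1,r1:3,r2:3,r3:Mul1,r4:Add2,r5:9
c4: issue SUB r5<-Add3 | r0:Add1,r1:3,r2:3,r3:Mul1,r4:Add2,r5:Add3
c5: CDB Mul1=3; issue MUL r1<-Mul1 | r0:Add1,r1:Mul1,r2:3,r3:3,r4:Add2,r5:Add3
c6: stall | r0:Add1,r1:Mul1,r2:3,r3:3,r4:Add2,r5:Add3
c7: CDB Add1=2; issue SUB r5<-Add1 | r0:2,r1:Mul1,r2:3,r3:3,r4:Add2,r5:Add1
c8: CDB Add2=2; issue ADD r5<-Add2 | r0:2,r1:Mul1,r2:3,r3:3,r4:2,r5:Add2
c9: - | r0:2,r1:Mul1,r2:3,r3:3,r4:2,r5:Add2
c10: CDB Add1=-1 | r0:2,r1:Mul1,r2:3,r3:3,r4:2,r5:Add2
c11: CDB Add3=-7 | r0:2,r1:Mul1,r2:3,r3:3,r4:2,r5:Add2
c12: CDB Add2=2 | r0:2,r1:Mul1,r2:3,r3:3,r4:2,r5:2
c13: - | r0:2,r1:Mul1,r2:3,r3:3,r4:2,r5:2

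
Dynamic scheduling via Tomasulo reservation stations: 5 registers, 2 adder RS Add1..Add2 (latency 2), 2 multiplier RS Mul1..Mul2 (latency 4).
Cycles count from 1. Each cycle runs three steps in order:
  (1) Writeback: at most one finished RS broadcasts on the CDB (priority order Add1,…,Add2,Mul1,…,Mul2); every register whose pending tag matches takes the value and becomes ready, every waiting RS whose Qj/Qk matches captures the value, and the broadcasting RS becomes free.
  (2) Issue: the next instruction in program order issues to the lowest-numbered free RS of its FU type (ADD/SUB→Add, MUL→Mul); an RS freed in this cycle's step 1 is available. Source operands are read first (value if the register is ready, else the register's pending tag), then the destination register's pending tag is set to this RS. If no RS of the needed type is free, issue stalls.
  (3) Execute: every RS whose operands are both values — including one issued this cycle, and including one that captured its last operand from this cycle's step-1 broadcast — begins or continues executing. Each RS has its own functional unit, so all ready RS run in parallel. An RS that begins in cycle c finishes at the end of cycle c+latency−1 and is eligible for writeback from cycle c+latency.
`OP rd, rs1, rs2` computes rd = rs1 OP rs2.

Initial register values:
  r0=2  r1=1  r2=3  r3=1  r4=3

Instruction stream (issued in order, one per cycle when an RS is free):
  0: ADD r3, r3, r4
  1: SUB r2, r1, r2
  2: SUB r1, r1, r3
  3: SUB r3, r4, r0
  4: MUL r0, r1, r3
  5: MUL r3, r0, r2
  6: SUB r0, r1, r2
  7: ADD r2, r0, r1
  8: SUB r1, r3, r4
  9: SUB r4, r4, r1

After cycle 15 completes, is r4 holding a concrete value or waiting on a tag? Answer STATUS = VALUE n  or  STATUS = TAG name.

cycle 1: issue ADD r3<-Add1 // r0:2,r1:1,r2:3,r3:Add1,r4:3
cycle 2: issue SUB r2<-Add2 // r0:2,r1:1,r2:Add2,r3:Add1,r4:3
cycle 3: CDB Add1=4; issue SUB r1<-Add1 // r0:2,r1:Add1,r2:Add2,r3:4,r4:3
cycle 4: CDB Add2=-2; issue SUB r3<-Add2 // r0:2,r1:Add1,r2:-2,r3:Add2,r4:3
cycle 5: CDB Add1=-3; issue MUL r0<-Mul1 // r0:Mul1,r1:-3,r2:-2,r3:Add2,r4:3
cycle 6: CDB Add2=1; issue MUL r3<-Mul2 // r0:Mul1,r1:-3,r2:-2,r3:Mul2,r4:3
cycle 7: issue SUB r0<-Add1 // r0:Add1,r1:-3,r2:-2,r3:Mul2,r4:3
cycle 8: issue ADD r2<-Add2 // r0:Add1,r1:-3,r2:Add2,r3:Mul2,r4:3
cycle 9: CDB Add1=-1; issue SUB r1<-Add1 // r0:-1,r1:Add1,r2:Add2,r3:Mul2,r4:3
cycle 10: CDB Mul1=-3; stall // r0:-1,r1:Add1,r2:Add2,r3:Mul2,r4:3
cycle 11: CDB Add2=-4; issue SUB r4<-Add2 // r0:-1,r1:Add1,r2:-4,r3:Mul2,r4:Add2
cycle 12: - // r0:-1,r1:Add1,r2:-4,r3:Mul2,r4:Add2
cycle 13: - // r0:-1,r1:Add1,r2:-4,r3:Mul2,r4:Add2
cycle 14: CDB Mul2=6 // r0:-1,r1:Add1,r2:-4,r3:6,r4:Add2
cycle 15: - // r0:-1,r1:Add1,r2:-4,r3:6,r4:Add2

STATUS = TAG Add2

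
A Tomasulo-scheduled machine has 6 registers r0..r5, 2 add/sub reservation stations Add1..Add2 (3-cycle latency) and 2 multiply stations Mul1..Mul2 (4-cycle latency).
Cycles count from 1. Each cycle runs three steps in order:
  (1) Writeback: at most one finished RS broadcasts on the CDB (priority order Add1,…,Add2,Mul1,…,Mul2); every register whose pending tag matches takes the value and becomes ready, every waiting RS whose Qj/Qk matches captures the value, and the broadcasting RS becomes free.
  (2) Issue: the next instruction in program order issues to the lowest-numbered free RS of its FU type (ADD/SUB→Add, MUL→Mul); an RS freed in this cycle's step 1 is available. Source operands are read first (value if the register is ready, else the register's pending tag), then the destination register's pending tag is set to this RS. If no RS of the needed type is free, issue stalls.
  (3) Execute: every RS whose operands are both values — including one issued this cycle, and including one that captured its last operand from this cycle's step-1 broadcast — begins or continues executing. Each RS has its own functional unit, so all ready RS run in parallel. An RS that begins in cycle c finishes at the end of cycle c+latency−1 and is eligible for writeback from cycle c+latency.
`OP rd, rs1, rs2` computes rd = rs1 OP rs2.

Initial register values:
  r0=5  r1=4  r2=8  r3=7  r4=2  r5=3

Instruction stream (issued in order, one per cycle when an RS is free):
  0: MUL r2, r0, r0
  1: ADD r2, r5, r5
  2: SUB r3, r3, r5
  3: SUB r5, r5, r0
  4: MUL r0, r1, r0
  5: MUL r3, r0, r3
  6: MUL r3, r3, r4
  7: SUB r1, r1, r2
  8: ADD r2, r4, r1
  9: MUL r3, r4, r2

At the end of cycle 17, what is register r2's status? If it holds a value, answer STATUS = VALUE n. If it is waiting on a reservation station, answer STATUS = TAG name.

STATUS = VALUE 0

cycle 1: issue MUL r2<-Mul1 // r0:5,r1:4,r2:Mul1,r3:7,r4:2,r5:3
cycle 2: issue ADD r2<-Add1 // r0:5,r1:4,r2:Add1,r3:7,r4:2,r5:3
cycle 3: issue SUB r3<-Add2 // r0:5,r1:4,r2:Add1,r3:Add2,r4:2,r5:3
cycle 4: stall // r0:5,r1:4,r2:Add1,r3:Add2,r4:2,r5:3
cycle 5: CDB Add1=6; issue SUB r5<-Add1 // r0:5,r1:4,r2:6,r3:Add2,r4:2,r5:Add1
cycle 6: CDB Add2=4; issue MUL r0<-Mul2 // r0:Mul2,r1:4,r2:6,r3:4,r4:2,r5:Add1
cycle 7: CDB Mul1=25; issue MUL r3<-Mul1 // r0:Mul2,r1:4,r2:6,r3:Mul1,r4:2,r5:Add1
cycle 8: CDB Add1=-2; stall // r0:Mul2,r1:4,r2:6,r3:Mul1,r4:2,r5:-2
cycle 9: stall // r0:Mul2,r1:4,r2:6,r3:Mul1,r4:2,r5:-2
cycle 10: CDB Mul2=20; issue MUL r3<-Mul2 // r0:20,r1:4,r2:6,r3:Mul2,r4:2,r5:-2
cycle 11: issue SUB r1<-Add1 // r0:20,r1:Add1,r2:6,r3:Mul2,r4:2,r5:-2
cycle 12: issue ADD r2<-Add2 // r0:20,r1:Add1,r2:Add2,r3:Mul2,r4:2,r5:-2
cycle 13: stall // r0:20,r1:Add1,r2:Add2,r3:Mul2,r4:2,r5:-2
cycle 14: CDB Add1=-2; stall // r0:20,r1:-2,r2:Add2,r3:Mul2,r4:2,r5:-2
cycle 15: CDB Mul1=80; issue MUL r3<-Mul1 // r0:20,r1:-2,r2:Add2,r3:Mul1,r4:2,r5:-2
cycle 16: - // r0:20,r1:-2,r2:Add2,r3:Mul1,r4:2,r5:-2
cycle 17: CDB Add2=0 // r0:20,r1:-2,r2:0,r3:Mul1,r4:2,r5:-2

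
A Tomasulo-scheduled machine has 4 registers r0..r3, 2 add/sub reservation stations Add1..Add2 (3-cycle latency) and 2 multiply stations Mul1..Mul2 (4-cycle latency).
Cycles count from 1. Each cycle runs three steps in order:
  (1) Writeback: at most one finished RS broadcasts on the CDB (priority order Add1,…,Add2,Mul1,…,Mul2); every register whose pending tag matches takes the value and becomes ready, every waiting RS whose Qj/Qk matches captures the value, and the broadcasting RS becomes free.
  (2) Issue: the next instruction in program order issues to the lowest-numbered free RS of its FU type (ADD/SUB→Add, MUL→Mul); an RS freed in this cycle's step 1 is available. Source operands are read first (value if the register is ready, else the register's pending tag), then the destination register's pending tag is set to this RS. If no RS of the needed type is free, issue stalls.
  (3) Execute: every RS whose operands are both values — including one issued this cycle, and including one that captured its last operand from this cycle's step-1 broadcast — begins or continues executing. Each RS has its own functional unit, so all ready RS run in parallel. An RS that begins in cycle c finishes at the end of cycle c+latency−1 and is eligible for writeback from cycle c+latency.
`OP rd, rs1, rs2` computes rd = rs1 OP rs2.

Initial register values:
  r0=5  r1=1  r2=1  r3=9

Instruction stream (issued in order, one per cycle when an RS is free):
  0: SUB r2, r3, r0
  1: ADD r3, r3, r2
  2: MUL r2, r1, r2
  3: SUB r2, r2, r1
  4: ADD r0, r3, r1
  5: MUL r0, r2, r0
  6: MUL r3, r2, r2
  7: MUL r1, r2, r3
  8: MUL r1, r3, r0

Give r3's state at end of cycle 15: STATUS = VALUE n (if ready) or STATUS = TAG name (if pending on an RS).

STATUS = TAG Mul2

cycle 1: issue SUB r2<-Add1 // r0:5,r1:1,r2:Add1,r3:9
cycle 2: issue ADD r3<-Add2 // r0:5,r1:1,r2:Add1,r3:Add2
cycle 3: issue MUL r2<-Mul1 // r0:5,r1:1,r2:Mul1,r3:Add2
cycle 4: CDB Add1=4; issue SUB r2<-Add1 // r0:5,r1:1,r2:Add1,r3:Add2
cycle 5: stall // r0:5,r1:1,r2:Add1,r3:Add2
cycle 6: stall // r0:5,r1:1,r2:Add1,r3:Add2
cycle 7: CDB Add2=13; issue ADD r0<-Add2 // r0:Add2,r1:1,r2:Add1,r3:13
cycle 8: CDB Mul1=4; issue MUL r0<-Mul1 // r0:Mul1,r1:1,r2:Add1,r3:13
cycle 9: issue MUL r3<-Mul2 // r0:Mul1,r1:1,r2:Add1,r3:Mul2
cycle 10: CDB Add2=14; stall // r0:Mul1,r1:1,r2:Add1,r3:Mul2
cycle 11: CDB Add1=3; stall // r0:Mul1,r1:1,r2:3,r3:Mul2
cycle 12: stall // r0:Mul1,r1:1,r2:3,r3:Mul2
cycle 13: stall // r0:Mul1,r1:1,r2:3,r3:Mul2
cycle 14: stall // r0:Mul1,r1:1,r2:3,r3:Mul2
cycle 15: CDB Mul1=42; issue MUL r1<-Mul1 // r0:42,r1:Mul1,r2:3,r3:Mul2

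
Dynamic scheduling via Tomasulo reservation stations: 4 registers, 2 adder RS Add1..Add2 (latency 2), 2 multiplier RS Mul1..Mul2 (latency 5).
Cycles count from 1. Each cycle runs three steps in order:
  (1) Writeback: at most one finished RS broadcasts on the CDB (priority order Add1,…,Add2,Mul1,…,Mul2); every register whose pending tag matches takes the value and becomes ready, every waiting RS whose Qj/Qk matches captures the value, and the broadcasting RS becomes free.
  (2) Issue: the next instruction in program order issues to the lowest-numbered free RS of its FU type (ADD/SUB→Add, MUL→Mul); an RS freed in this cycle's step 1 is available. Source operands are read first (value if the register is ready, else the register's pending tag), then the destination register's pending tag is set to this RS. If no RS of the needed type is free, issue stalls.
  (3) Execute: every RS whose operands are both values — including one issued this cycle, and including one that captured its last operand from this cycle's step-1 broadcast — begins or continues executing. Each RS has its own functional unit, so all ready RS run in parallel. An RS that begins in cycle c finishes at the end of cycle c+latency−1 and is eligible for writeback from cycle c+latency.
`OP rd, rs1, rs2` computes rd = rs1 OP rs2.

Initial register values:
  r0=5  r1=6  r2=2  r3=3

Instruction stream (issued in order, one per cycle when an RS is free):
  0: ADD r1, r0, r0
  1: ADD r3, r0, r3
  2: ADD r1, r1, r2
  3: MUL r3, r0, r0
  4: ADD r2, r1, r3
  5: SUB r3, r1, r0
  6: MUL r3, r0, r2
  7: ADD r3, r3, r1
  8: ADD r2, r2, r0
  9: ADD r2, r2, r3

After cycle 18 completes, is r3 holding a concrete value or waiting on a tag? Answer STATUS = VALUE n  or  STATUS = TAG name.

c1: issue ADD r1<-Add1 | r0:5,r1:Add1,r2:2,r3:3
c2: issue ADD r3<-Add2 | r0:5,r1:Add1,r2:2,r3:Add2
c3: CDB Add1=10; issue ADD r1<-Add1 | r0:5,r1:Add1,r2:2,r3:Add2
c4: CDB Add2=8; issue MUL r3<-Mul1 | r0:5,r1:Add1,r2:2,r3:Mul1
c5: CDB Add1=12; issue ADD r2<-Add1 | r0:5,r1:12,r2:Add1,r3:Mul1
c6: issue SUB r3<-Add2 | r0:5,r1:12,r2:Add1,r3:Add2
c7: issue MUL r3<-Mul2 | r0:5,r1:12,r2:Add1,r3:Mul2
c8: CDB Add2=7; issue ADD r3<-Add2 | r0:5,r1:12,r2:Add1,r3:Add2
c9: CDB Mul1=25; stall | r0:5,r1:12,r2:Add1,r3:Add2
c10: stall | r0:5,r1:12,r2:Add1,r3:Add2
c11: CDB Add1=37; issue ADD r2<-Add1 | r0:5,r1:12,r2:Add1,r3:Add2
c12: stall | r0:5,r1:12,r2:Add1,r3:Add2
c13: CDB Add1=42; issue ADD r2<-Add1 | r0:5,r1:12,r2:Add1,r3:Add2
c14: - | r0:5,r1:12,r2:Add1,r3:Add2
c15: - | r0:5,r1:12,r2:Add1,r3:Add2
c16: CDB Mul2=185 | r0:5,r1:12,r2:Add1,r3:Add2
c17: - | r0:5,r1:12,r2:Add1,r3:Add2
c18: CDB Add2=197 | r0:5,r1:12,r2:Add1,r3:197

STATUS = VALUE 197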